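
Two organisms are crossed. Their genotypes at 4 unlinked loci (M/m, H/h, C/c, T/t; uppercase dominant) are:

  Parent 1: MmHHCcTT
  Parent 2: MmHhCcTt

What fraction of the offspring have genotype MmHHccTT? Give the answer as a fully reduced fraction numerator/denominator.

MmHHCcTT gametes: MHCT×4, MHcT×4, mHCT×4, mHcT×4
MmHhCcTt gametes: MHCT×1, MHCt×1, MHcT×1, MHct×1, MhCT×1, MhCt×1, MhcT×1, Mhct×1, mHCT×1, mHCt×1, mHcT×1, mHct×1, mhCT×1, mhCt×1, mhcT×1, mhct×1
MmHHCcTT×MmHhCcTt grid (16·16=256): MMHHCCTT=4 MMHHCCTt=4 MMHHCcTT=8 MMHHCcTt=8 MMHHccTT=4 MMHHccTt=4 MMHhCCTT=4 MMHhCCTt=4 MMHhCcTT=8 MMHhCcTt=8 MMHhccTT=4 MMHhccTt=4 MmHHCCTT=8 MmHHCCTt=8 MmHHCcTT=16 MmHHCcTt=16 MmHHccTT=8 MmHHccTt=8 MmHhCCTT=8 MmHhCCTt=8 MmHhCcTT=16 MmHhCcTt=16 MmHhccTT=8 MmHhccTt=8 mmHHCCTT=4 mmHHCCTt=4 mmHHCcTT=8 mmHHCcTt=8 mmHHccTT=4 mmHHccTt=4 mmHhCCTT=4 mmHhCCTt=4 mmHhCcTT=8 mmHhCcTt=8 mmHhccTT=4 mmHhccTt=4
MmHHccTT hits 8/256; gcd=8; 8÷8/256÷8 = 1/32

P(MmHHccTT) = 1/32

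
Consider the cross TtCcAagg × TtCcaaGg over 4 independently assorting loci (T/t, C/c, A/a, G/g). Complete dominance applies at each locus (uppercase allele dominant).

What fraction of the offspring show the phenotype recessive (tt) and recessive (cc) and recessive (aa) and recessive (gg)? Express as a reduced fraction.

TtCcAagg gametes: TCAg×2, TCag×2, TcAg×2, Tcag×2, tCAg×2, tCag×2, tcAg×2, tcag×2
TtCcaaGg gametes: TCaG×2, TCag×2, TcaG×2, Tcag×2, tCaG×2, tCag×2, tcaG×2, tcag×2
TtCcAagg×TtCcaaGg grid (16·16=256): TTCCAaGg=4 TTCCAagg=4 TTCCaaGg=4 TTCCaagg=4 TTCcAaGg=8 TTCcAagg=8 TTCcaaGg=8 TTCcaagg=8 TTccAaGg=4 TTccAagg=4 TTccaaGg=4 TTccaagg=4 TtCCAaGg=8 TtCCAagg=8 TtCCaaGg=8 TtCCaagg=8 TtCcAaGg=16 TtCcAagg=16 TtCcaaGg=16 TtCcaagg=16 TtccAaGg=8 TtccAagg=8 TtccaaGg=8 Ttccaagg=8 ttCCAaGg=4 ttCCAagg=4 ttCCaaGg=4 ttCCaagg=4 ttCcAaGg=8 ttCcAagg=8 ttCcaaGg=8 ttCcaagg=8 ttccAaGg=4 ttccAagg=4 ttccaaGg=4 ttccaagg=4
tt cc aa gg hits 4/256; gcd=4; 4÷4/256÷4 = 1/64

P(tt cc aa gg) = 1/64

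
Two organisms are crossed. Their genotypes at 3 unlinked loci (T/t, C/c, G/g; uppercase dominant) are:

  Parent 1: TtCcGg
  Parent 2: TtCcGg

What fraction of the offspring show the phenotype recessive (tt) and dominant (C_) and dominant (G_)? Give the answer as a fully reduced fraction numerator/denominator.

TtCcGg gametes: TCG×1, TCg×1, TcG×1, Tcg×1, tCG×1, tCg×1, tcG×1, tcg×1
TtCcGg gametes: TCG×1, TCg×1, TcG×1, Tcg×1, tCG×1, tCg×1, tcG×1, tcg×1
TtCcGg×TtCcGg grid (8·8=64): TTCCGG=1 TTCCGg=2 TTCCgg=1 TTCcGG=2 TTCcGg=4 TTCcgg=2 TTccGG=1 TTccGg=2 TTccgg=1 TtCCGG=2 TtCCGg=4 TtCCgg=2 TtCcGG=4 TtCcGg=8 TtCcgg=4 TtccGG=2 TtccGg=4 Ttccgg=2 ttCCGG=1 ttCCGg=2 ttCCgg=1 ttCcGG=2 ttCcGg=4 ttCcgg=2 ttccGG=1 ttccGg=2 ttccgg=1
tt C_ G_ hits 9/64; gcd=1; 9÷1/64÷1 = 9/64

P(tt C_ G_) = 9/64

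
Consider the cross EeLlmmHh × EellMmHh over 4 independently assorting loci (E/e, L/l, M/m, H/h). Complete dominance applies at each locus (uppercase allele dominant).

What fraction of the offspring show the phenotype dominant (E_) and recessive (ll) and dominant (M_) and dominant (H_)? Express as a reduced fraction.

P(E_ ll M_ H_) = 9/64

EeLlmmHh gametes: ELmH×2, ELmh×2, ElmH×2, Elmh×2, eLmH×2, eLmh×2, elmH×2, elmh×2
EellMmHh gametes: ElMH×2, ElMh×2, ElmH×2, Elmh×2, elMH×2, elMh×2, elmH×2, elmh×2
EeLlmmHh×EellMmHh grid (16·16=256): EELlMmHH=4 EELlMmHh=8 EELlMmhh=4 EELlmmHH=4 EELlmmHh=8 EELlmmhh=4 EEllMmHH=4 EEllMmHh=8 EEllMmhh=4 EEllmmHH=4 EEllmmHh=8 EEllmmhh=4 EeLlMmHH=8 EeLlMmHh=16 EeLlMmhh=8 EeLlmmHH=8 EeLlmmHh=16 EeLlmmhh=8 EellMmHH=8 EellMmHh=16 EellMmhh=8 EellmmHH=8 EellmmHh=16 Eellmmhh=8 eeLlMmHH=4 eeLlMmHh=8 eeLlMmhh=4 eeLlmmHH=4 eeLlmmHh=8 eeLlmmhh=4 eellMmHH=4 eellMmHh=8 eellMmhh=4 eellmmHH=4 eellmmHh=8 eellmmhh=4
E_ ll M_ H_ hits 36/256; gcd=4; 36÷4/256÷4 = 9/64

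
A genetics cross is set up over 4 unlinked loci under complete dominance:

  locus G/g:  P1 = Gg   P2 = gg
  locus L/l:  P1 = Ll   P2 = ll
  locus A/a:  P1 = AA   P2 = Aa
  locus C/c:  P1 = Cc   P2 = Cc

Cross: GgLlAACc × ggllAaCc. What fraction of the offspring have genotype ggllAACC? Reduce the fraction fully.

P(ggllAACC) = 1/32

GgLlAACc gametes: GLAC×2, GLAc×2, GlAC×2, GlAc×2, gLAC×2, gLAc×2, glAC×2, glAc×2
ggllAaCc gametes: glAC×4, glAc×4, glaC×4, glac×4
GgLlAACc×ggllAaCc grid (16·16=256): GgLlAACC=8 GgLlAACc=16 GgLlAAcc=8 GgLlAaCC=8 GgLlAaCc=16 GgLlAacc=8 GgllAACC=8 GgllAACc=16 GgllAAcc=8 GgllAaCC=8 GgllAaCc=16 GgllAacc=8 ggLlAACC=8 ggLlAACc=16 ggLlAAcc=8 ggLlAaCC=8 ggLlAaCc=16 ggLlAacc=8 ggllAACC=8 ggllAACc=16 ggllAAcc=8 ggllAaCC=8 ggllAaCc=16 ggllAacc=8
ggllAACC hits 8/256; gcd=8; 8÷8/256÷8 = 1/32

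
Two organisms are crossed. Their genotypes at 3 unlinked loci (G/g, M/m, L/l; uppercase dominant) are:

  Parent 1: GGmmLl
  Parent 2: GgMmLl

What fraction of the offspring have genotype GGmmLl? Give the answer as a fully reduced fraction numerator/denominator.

GGmmLl gametes: GmL×4, Gml×4
GgMmLl gametes: GML×1, GMl×1, GmL×1, Gml×1, gML×1, gMl×1, gmL×1, gml×1
GGmmLl×GgMmLl grid (8·8=64): GGMmLL=4 GGMmLl=8 GGMmll=4 GGmmLL=4 GGmmLl=8 GGmmll=4 GgMmLL=4 GgMmLl=8 GgMmll=4 GgmmLL=4 GgmmLl=8 Ggmmll=4
GGmmLl hits 8/64; gcd=8; 8÷8/64÷8 = 1/8

P(GGmmLl) = 1/8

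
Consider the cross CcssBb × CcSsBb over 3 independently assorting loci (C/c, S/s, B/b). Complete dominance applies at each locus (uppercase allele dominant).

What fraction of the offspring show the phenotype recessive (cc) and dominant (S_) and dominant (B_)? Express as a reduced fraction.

P(cc S_ B_) = 3/32

CcssBb gametes: CsB×2, Csb×2, csB×2, csb×2
CcSsBb gametes: CSB×1, CSb×1, CsB×1, Csb×1, cSB×1, cSb×1, csB×1, csb×1
CcssBb×CcSsBb grid (8·8=64): CCSsBB=2 CCSsBb=4 CCSsbb=2 CCssBB=2 CCssBb=4 CCssbb=2 CcSsBB=4 CcSsBb=8 CcSsbb=4 CcssBB=4 CcssBb=8 Ccssbb=4 ccSsBB=2 ccSsBb=4 ccSsbb=2 ccssBB=2 ccssBb=4 ccssbb=2
cc S_ B_ hits 6/64; gcd=2; 6÷2/64÷2 = 3/32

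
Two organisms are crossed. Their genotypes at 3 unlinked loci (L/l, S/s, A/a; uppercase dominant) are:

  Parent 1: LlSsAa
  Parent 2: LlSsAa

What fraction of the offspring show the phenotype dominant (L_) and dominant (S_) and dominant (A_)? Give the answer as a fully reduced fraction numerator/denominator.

LlSsAa gametes: LSA×1, LSa×1, LsA×1, Lsa×1, lSA×1, lSa×1, lsA×1, lsa×1
LlSsAa gametes: LSA×1, LSa×1, LsA×1, Lsa×1, lSA×1, lSa×1, lsA×1, lsa×1
LlSsAa×LlSsAa grid (8·8=64): LLSSAA=1 LLSSAa=2 LLSSaa=1 LLSsAA=2 LLSsAa=4 LLSsaa=2 LLssAA=1 LLssAa=2 LLssaa=1 LlSSAA=2 LlSSAa=4 LlSSaa=2 LlSsAA=4 LlSsAa=8 LlSsaa=4 LlssAA=2 LlssAa=4 Llssaa=2 llSSAA=1 llSSAa=2 llSSaa=1 llSsAA=2 llSsAa=4 llSsaa=2 llssAA=1 llssAa=2 llssaa=1
L_ S_ A_ hits 27/64; gcd=1; 27÷1/64÷1 = 27/64

P(L_ S_ A_) = 27/64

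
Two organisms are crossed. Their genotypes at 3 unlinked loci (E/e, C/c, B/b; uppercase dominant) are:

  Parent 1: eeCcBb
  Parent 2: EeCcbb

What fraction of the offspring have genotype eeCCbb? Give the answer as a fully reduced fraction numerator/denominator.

eeCcBb gametes: eCB×2, eCb×2, ecB×2, ecb×2
EeCcbb gametes: ECb×2, Ecb×2, eCb×2, ecb×2
eeCcBb×EeCcbb grid (8·8=64): EeCCBb=4 EeCCbb=4 EeCcBb=8 EeCcbb=8 EeccBb=4 Eeccbb=4 eeCCBb=4 eeCCbb=4 eeCcBb=8 eeCcbb=8 eeccBb=4 eeccbb=4
eeCCbb hits 4/64; gcd=4; 4÷4/64÷4 = 1/16

P(eeCCbb) = 1/16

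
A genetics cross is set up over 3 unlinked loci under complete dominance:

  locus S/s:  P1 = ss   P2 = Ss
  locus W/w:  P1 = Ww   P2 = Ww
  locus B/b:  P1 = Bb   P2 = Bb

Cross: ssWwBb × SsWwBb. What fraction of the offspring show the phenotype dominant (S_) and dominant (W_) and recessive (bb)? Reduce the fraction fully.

P(S_ W_ bb) = 3/32

ssWwBb gametes: sWB×2, sWb×2, swB×2, swb×2
SsWwBb gametes: SWB×1, SWb×1, SwB×1, Swb×1, sWB×1, sWb×1, swB×1, swb×1
ssWwBb×SsWwBb grid (8·8=64): SsWWBB=2 SsWWBb=4 SsWWbb=2 SsWwBB=4 SsWwBb=8 SsWwbb=4 SswwBB=2 SswwBb=4 Sswwbb=2 ssWWBB=2 ssWWBb=4 ssWWbb=2 ssWwBB=4 ssWwBb=8 ssWwbb=4 sswwBB=2 sswwBb=4 sswwbb=2
S_ W_ bb hits 6/64; gcd=2; 6÷2/64÷2 = 3/32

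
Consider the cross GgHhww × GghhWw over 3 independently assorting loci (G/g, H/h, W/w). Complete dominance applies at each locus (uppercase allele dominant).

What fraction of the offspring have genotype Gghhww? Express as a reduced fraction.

P(Gghhww) = 1/8

GgHhww gametes: GHw×2, Ghw×2, gHw×2, ghw×2
GghhWw gametes: GhW×2, Ghw×2, ghW×2, ghw×2
GgHhww×GghhWw grid (8·8=64): GGHhWw=4 GGHhww=4 GGhhWw=4 GGhhww=4 GgHhWw=8 GgHhww=8 GghhWw=8 Gghhww=8 ggHhWw=4 ggHhww=4 gghhWw=4 gghhww=4
Gghhww hits 8/64; gcd=8; 8÷8/64÷8 = 1/8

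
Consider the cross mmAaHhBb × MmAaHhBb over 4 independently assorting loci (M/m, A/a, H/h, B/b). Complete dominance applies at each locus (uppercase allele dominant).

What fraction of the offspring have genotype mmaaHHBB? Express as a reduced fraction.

P(mmaaHHBB) = 1/128

mmAaHhBb gametes: mAHB×2, mAHb×2, mAhB×2, mAhb×2, maHB×2, maHb×2, mahB×2, mahb×2
MmAaHhBb gametes: MAHB×1, MAHb×1, MAhB×1, MAhb×1, MaHB×1, MaHb×1, MahB×1, Mahb×1, mAHB×1, mAHb×1, mAhB×1, mAhb×1, maHB×1, maHb×1, mahB×1, mahb×1
mmAaHhBb×MmAaHhBb grid (16·16=256): MmAAHHBB=2 MmAAHHBb=4 MmAAHHbb=2 MmAAHhBB=4 MmAAHhBb=8 MmAAHhbb=4 MmAAhhBB=2 MmAAhhBb=4 MmAAhhbb=2 MmAaHHBB=4 MmAaHHBb=8 MmAaHHbb=4 MmAaHhBB=8 MmAaHhBb=16 MmAaHhbb=8 MmAahhBB=4 MmAahhBb=8 MmAahhbb=4 MmaaHHBB=2 MmaaHHBb=4 MmaaHHbb=2 MmaaHhBB=4 MmaaHhBb=8 MmaaHhbb=4 MmaahhBB=2 MmaahhBb=4 Mmaahhbb=2 mmAAHHBB=2 mmAAHHBb=4 mmAAHHbb=2 mmAAHhBB=4 mmAAHhBb=8 mmAAHhbb=4 mmAAhhBB=2 mmAAhhBb=4 mmAAhhbb=2 mmAaHHBB=4 mmAaHHBb=8 mmAaHHbb=4 mmAaHhBB=8 mmAaHhBb=16 mmAaHhbb=8 mmAahhBB=4 mmAahhBb=8 mmAahhbb=4 mmaaHHBB=2 mmaaHHBb=4 mmaaHHbb=2 mmaaHhBB=4 mmaaHhBb=8 mmaaHhbb=4 mmaahhBB=2 mmaahhBb=4 mmaahhbb=2
mmaaHHBB hits 2/256; gcd=2; 2÷2/256÷2 = 1/128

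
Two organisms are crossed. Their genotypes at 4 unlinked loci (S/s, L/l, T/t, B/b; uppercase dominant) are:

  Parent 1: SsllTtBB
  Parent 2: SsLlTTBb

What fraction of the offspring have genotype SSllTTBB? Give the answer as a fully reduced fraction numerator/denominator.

SsllTtBB gametes: SlTB×4, SltB×4, slTB×4, sltB×4
SsLlTTBb gametes: SLTB×2, SLTb×2, SlTB×2, SlTb×2, sLTB×2, sLTb×2, slTB×2, slTb×2
SsllTtBB×SsLlTTBb grid (16·16=256): SSLlTTBB=8 SSLlTTBb=8 SSLlTtBB=8 SSLlTtBb=8 SSllTTBB=8 SSllTTBb=8 SSllTtBB=8 SSllTtBb=8 SsLlTTBB=16 SsLlTTBb=16 SsLlTtBB=16 SsLlTtBb=16 SsllTTBB=16 SsllTTBb=16 SsllTtBB=16 SsllTtBb=16 ssLlTTBB=8 ssLlTTBb=8 ssLlTtBB=8 ssLlTtBb=8 ssllTTBB=8 ssllTTBb=8 ssllTtBB=8 ssllTtBb=8
SSllTTBB hits 8/256; gcd=8; 8÷8/256÷8 = 1/32

P(SSllTTBB) = 1/32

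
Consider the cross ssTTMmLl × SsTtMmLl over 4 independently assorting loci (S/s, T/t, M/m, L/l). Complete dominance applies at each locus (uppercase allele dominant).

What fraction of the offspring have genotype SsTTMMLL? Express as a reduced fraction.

ssTTMmLl gametes: sTML×4, sTMl×4, sTmL×4, sTml×4
SsTtMmLl gametes: STML×1, STMl×1, STmL×1, STml×1, StML×1, StMl×1, StmL×1, Stml×1, sTML×1, sTMl×1, sTmL×1, sTml×1, stML×1, stMl×1, stmL×1, stml×1
ssTTMmLl×SsTtMmLl grid (16·16=256): SsTTMMLL=4 SsTTMMLl=8 SsTTMMll=4 SsTTMmLL=8 SsTTMmLl=16 SsTTMmll=8 SsTTmmLL=4 SsTTmmLl=8 SsTTmmll=4 SsTtMMLL=4 SsTtMMLl=8 SsTtMMll=4 SsTtMmLL=8 SsTtMmLl=16 SsTtMmll=8 SsTtmmLL=4 SsTtmmLl=8 SsTtmmll=4 ssTTMMLL=4 ssTTMMLl=8 ssTTMMll=4 ssTTMmLL=8 ssTTMmLl=16 ssTTMmll=8 ssTTmmLL=4 ssTTmmLl=8 ssTTmmll=4 ssTtMMLL=4 ssTtMMLl=8 ssTtMMll=4 ssTtMmLL=8 ssTtMmLl=16 ssTtMmll=8 ssTtmmLL=4 ssTtmmLl=8 ssTtmmll=4
SsTTMMLL hits 4/256; gcd=4; 4÷4/256÷4 = 1/64

P(SsTTMMLL) = 1/64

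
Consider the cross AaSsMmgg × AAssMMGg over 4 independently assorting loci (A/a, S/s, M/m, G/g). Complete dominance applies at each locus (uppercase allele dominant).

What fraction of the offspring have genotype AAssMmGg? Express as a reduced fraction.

AaSsMmgg gametes: ASMg×2, ASmg×2, AsMg×2, Asmg×2, aSMg×2, aSmg×2, asMg×2, asmg×2
AAssMMGg gametes: AsMG×8, AsMg×8
AaSsMmgg×AAssMMGg grid (16·16=256): AASsMMGg=16 AASsMMgg=16 AASsMmGg=16 AASsMmgg=16 AAssMMGg=16 AAssMMgg=16 AAssMmGg=16 AAssMmgg=16 AaSsMMGg=16 AaSsMMgg=16 AaSsMmGg=16 AaSsMmgg=16 AassMMGg=16 AassMMgg=16 AassMmGg=16 AassMmgg=16
AAssMmGg hits 16/256; gcd=16; 16÷16/256÷16 = 1/16

P(AAssMmGg) = 1/16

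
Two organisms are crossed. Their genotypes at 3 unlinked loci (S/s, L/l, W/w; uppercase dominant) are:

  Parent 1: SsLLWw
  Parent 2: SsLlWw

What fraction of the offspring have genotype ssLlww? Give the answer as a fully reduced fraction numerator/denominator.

SsLLWw gametes: SLW×2, SLw×2, sLW×2, sLw×2
SsLlWw gametes: SLW×1, SLw×1, SlW×1, Slw×1, sLW×1, sLw×1, slW×1, slw×1
SsLLWw×SsLlWw grid (8·8=64): SSLLWW=2 SSLLWw=4 SSLLww=2 SSLlWW=2 SSLlWw=4 SSLlww=2 SsLLWW=4 SsLLWw=8 SsLLww=4 SsLlWW=4 SsLlWw=8 SsLlww=4 ssLLWW=2 ssLLWw=4 ssLLww=2 ssLlWW=2 ssLlWw=4 ssLlww=2
ssLlww hits 2/64; gcd=2; 2÷2/64÷2 = 1/32

P(ssLlww) = 1/32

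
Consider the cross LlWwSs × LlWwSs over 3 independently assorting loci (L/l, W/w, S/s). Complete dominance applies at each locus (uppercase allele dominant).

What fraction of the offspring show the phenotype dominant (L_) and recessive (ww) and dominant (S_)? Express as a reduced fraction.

LlWwSs gametes: LWS×1, LWs×1, LwS×1, Lws×1, lWS×1, lWs×1, lwS×1, lws×1
LlWwSs gametes: LWS×1, LWs×1, LwS×1, Lws×1, lWS×1, lWs×1, lwS×1, lws×1
LlWwSs×LlWwSs grid (8·8=64): LLWWSS=1 LLWWSs=2 LLWWss=1 LLWwSS=2 LLWwSs=4 LLWwss=2 LLwwSS=1 LLwwSs=2 LLwwss=1 LlWWSS=2 LlWWSs=4 LlWWss=2 LlWwSS=4 LlWwSs=8 LlWwss=4 LlwwSS=2 LlwwSs=4 Llwwss=2 llWWSS=1 llWWSs=2 llWWss=1 llWwSS=2 llWwSs=4 llWwss=2 llwwSS=1 llwwSs=2 llwwss=1
L_ ww S_ hits 9/64; gcd=1; 9÷1/64÷1 = 9/64

P(L_ ww S_) = 9/64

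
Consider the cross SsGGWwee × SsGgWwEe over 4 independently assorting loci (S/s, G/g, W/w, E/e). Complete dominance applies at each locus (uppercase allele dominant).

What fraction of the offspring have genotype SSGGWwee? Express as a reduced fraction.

SsGGWwee gametes: SGWe×4, SGwe×4, sGWe×4, sGwe×4
SsGgWwEe gametes: SGWE×1, SGWe×1, SGwE×1, SGwe×1, SgWE×1, SgWe×1, SgwE×1, Sgwe×1, sGWE×1, sGWe×1, sGwE×1, sGwe×1, sgWE×1, sgWe×1, sgwE×1, sgwe×1
SsGGWwee×SsGgWwEe grid (16·16=256): SSGGWWEe=4 SSGGWWee=4 SSGGWwEe=8 SSGGWwee=8 SSGGwwEe=4 SSGGwwee=4 SSGgWWEe=4 SSGgWWee=4 SSGgWwEe=8 SSGgWwee=8 SSGgwwEe=4 SSGgwwee=4 SsGGWWEe=8 SsGGWWee=8 SsGGWwEe=16 SsGGWwee=16 SsGGwwEe=8 SsGGwwee=8 SsGgWWEe=8 SsGgWWee=8 SsGgWwEe=16 SsGgWwee=16 SsGgwwEe=8 SsGgwwee=8 ssGGWWEe=4 ssGGWWee=4 ssGGWwEe=8 ssGGWwee=8 ssGGwwEe=4 ssGGwwee=4 ssGgWWEe=4 ssGgWWee=4 ssGgWwEe=8 ssGgWwee=8 ssGgwwEe=4 ssGgwwee=4
SSGGWwee hits 8/256; gcd=8; 8÷8/256÷8 = 1/32

P(SSGGWwee) = 1/32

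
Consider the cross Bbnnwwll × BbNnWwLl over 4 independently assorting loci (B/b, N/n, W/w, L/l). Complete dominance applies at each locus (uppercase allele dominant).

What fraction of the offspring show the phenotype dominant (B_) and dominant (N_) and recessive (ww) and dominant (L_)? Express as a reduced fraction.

P(B_ N_ ww L_) = 3/32

Bbnnwwll gametes: Bnwl×8, bnwl×8
BbNnWwLl gametes: BNWL×1, BNWl×1, BNwL×1, BNwl×1, BnWL×1, BnWl×1, BnwL×1, Bnwl×1, bNWL×1, bNWl×1, bNwL×1, bNwl×1, bnWL×1, bnWl×1, bnwL×1, bnwl×1
Bbnnwwll×BbNnWwLl grid (16·16=256): BBNnWwLl=8 BBNnWwll=8 BBNnwwLl=8 BBNnwwll=8 BBnnWwLl=8 BBnnWwll=8 BBnnwwLl=8 BBnnwwll=8 BbNnWwLl=16 BbNnWwll=16 BbNnwwLl=16 BbNnwwll=16 BbnnWwLl=16 BbnnWwll=16 BbnnwwLl=16 Bbnnwwll=16 bbNnWwLl=8 bbNnWwll=8 bbNnwwLl=8 bbNnwwll=8 bbnnWwLl=8 bbnnWwll=8 bbnnwwLl=8 bbnnwwll=8
B_ N_ ww L_ hits 24/256; gcd=8; 24÷8/256÷8 = 3/32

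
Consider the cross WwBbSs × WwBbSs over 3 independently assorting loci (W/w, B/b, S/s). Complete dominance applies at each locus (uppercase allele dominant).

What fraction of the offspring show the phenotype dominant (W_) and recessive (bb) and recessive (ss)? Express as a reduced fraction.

WwBbSs gametes: WBS×1, WBs×1, WbS×1, Wbs×1, wBS×1, wBs×1, wbS×1, wbs×1
WwBbSs gametes: WBS×1, WBs×1, WbS×1, Wbs×1, wBS×1, wBs×1, wbS×1, wbs×1
WwBbSs×WwBbSs grid (8·8=64): WWBBSS=1 WWBBSs=2 WWBBss=1 WWBbSS=2 WWBbSs=4 WWBbss=2 WWbbSS=1 WWbbSs=2 WWbbss=1 WwBBSS=2 WwBBSs=4 WwBBss=2 WwBbSS=4 WwBbSs=8 WwBbss=4 WwbbSS=2 WwbbSs=4 Wwbbss=2 wwBBSS=1 wwBBSs=2 wwBBss=1 wwBbSS=2 wwBbSs=4 wwBbss=2 wwbbSS=1 wwbbSs=2 wwbbss=1
W_ bb ss hits 3/64; gcd=1; 3÷1/64÷1 = 3/64

P(W_ bb ss) = 3/64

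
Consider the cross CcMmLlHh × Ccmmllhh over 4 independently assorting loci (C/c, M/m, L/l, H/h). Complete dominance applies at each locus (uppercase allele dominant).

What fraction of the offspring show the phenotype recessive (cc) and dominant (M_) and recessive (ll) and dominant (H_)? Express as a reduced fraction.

CcMmLlHh gametes: CMLH×1, CMLh×1, CMlH×1, CMlh×1, CmLH×1, CmLh×1, CmlH×1, Cmlh×1, cMLH×1, cMLh×1, cMlH×1, cMlh×1, cmLH×1, cmLh×1, cmlH×1, cmlh×1
Ccmmllhh gametes: Cmlh×8, cmlh×8
CcMmLlHh×Ccmmllhh grid (16·16=256): CCMmLlHh=8 CCMmLlhh=8 CCMmllHh=8 CCMmllhh=8 CCmmLlHh=8 CCmmLlhh=8 CCmmllHh=8 CCmmllhh=8 CcMmLlHh=16 CcMmLlhh=16 CcMmllHh=16 CcMmllhh=16 CcmmLlHh=16 CcmmLlhh=16 CcmmllHh=16 Ccmmllhh=16 ccMmLlHh=8 ccMmLlhh=8 ccMmllHh=8 ccMmllhh=8 ccmmLlHh=8 ccmmLlhh=8 ccmmllHh=8 ccmmllhh=8
cc M_ ll H_ hits 8/256; gcd=8; 8÷8/256÷8 = 1/32

P(cc M_ ll H_) = 1/32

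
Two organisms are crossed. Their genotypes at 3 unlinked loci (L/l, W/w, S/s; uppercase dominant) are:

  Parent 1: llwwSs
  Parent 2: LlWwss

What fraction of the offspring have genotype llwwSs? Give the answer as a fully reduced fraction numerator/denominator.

llwwSs gametes: lwS×4, lws×4
LlWwss gametes: LWs×2, Lws×2, lWs×2, lws×2
llwwSs×LlWwss grid (8·8=64): LlWwSs=8 LlWwss=8 LlwwSs=8 Llwwss=8 llWwSs=8 llWwss=8 llwwSs=8 llwwss=8
llwwSs hits 8/64; gcd=8; 8÷8/64÷8 = 1/8

P(llwwSs) = 1/8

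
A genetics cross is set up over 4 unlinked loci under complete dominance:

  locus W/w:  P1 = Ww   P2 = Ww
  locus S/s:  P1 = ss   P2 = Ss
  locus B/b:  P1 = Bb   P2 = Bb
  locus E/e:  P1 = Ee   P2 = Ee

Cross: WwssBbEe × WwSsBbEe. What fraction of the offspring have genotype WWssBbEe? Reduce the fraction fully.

P(WWssBbEe) = 1/32

WwssBbEe gametes: WsBE×2, WsBe×2, WsbE×2, Wsbe×2, wsBE×2, wsBe×2, wsbE×2, wsbe×2
WwSsBbEe gametes: WSBE×1, WSBe×1, WSbE×1, WSbe×1, WsBE×1, WsBe×1, WsbE×1, Wsbe×1, wSBE×1, wSBe×1, wSbE×1, wSbe×1, wsBE×1, wsBe×1, wsbE×1, wsbe×1
WwssBbEe×WwSsBbEe grid (16·16=256): WWSsBBEE=2 WWSsBBEe=4 WWSsBBee=2 WWSsBbEE=4 WWSsBbEe=8 WWSsBbee=4 WWSsbbEE=2 WWSsbbEe=4 WWSsbbee=2 WWssBBEE=2 WWssBBEe=4 WWssBBee=2 WWssBbEE=4 WWssBbEe=8 WWssBbee=4 WWssbbEE=2 WWssbbEe=4 WWssbbee=2 WwSsBBEE=4 WwSsBBEe=8 WwSsBBee=4 WwSsBbEE=8 WwSsBbEe=16 WwSsBbee=8 WwSsbbEE=4 WwSsbbEe=8 WwSsbbee=4 WwssBBEE=4 WwssBBEe=8 WwssBBee=4 WwssBbEE=8 WwssBbEe=16 WwssBbee=8 WwssbbEE=4 WwssbbEe=8 Wwssbbee=4 wwSsBBEE=2 wwSsBBEe=4 wwSsBBee=2 wwSsBbEE=4 wwSsBbEe=8 wwSsBbee=4 wwSsbbEE=2 wwSsbbEe=4 wwSsbbee=2 wwssBBEE=2 wwssBBEe=4 wwssBBee=2 wwssBbEE=4 wwssBbEe=8 wwssBbee=4 wwssbbEE=2 wwssbbEe=4 wwssbbee=2
WWssBbEe hits 8/256; gcd=8; 8÷8/256÷8 = 1/32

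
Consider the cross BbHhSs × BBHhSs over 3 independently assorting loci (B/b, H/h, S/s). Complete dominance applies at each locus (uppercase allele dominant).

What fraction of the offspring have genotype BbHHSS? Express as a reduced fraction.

BbHhSs gametes: BHS×1, BHs×1, BhS×1, Bhs×1, bHS×1, bHs×1, bhS×1, bhs×1
BBHhSs gametes: BHS×2, BHs×2, BhS×2, Bhs×2
BbHhSs×BBHhSs grid (8·8=64): BBHHSS=2 BBHHSs=4 BBHHss=2 BBHhSS=4 BBHhSs=8 BBHhss=4 BBhhSS=2 BBhhSs=4 BBhhss=2 BbHHSS=2 BbHHSs=4 BbHHss=2 BbHhSS=4 BbHhSs=8 BbHhss=4 BbhhSS=2 BbhhSs=4 Bbhhss=2
BbHHSS hits 2/64; gcd=2; 2÷2/64÷2 = 1/32

P(BbHHSS) = 1/32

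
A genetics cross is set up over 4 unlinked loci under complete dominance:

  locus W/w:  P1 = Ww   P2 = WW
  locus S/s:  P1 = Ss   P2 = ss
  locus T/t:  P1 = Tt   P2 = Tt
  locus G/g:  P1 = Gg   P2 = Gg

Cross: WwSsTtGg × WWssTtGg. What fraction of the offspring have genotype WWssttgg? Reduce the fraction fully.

P(WWssttgg) = 1/64

WwSsTtGg gametes: WSTG×1, WSTg×1, WStG×1, WStg×1, WsTG×1, WsTg×1, WstG×1, Wstg×1, wSTG×1, wSTg×1, wStG×1, wStg×1, wsTG×1, wsTg×1, wstG×1, wstg×1
WWssTtGg gametes: WsTG×4, WsTg×4, WstG×4, Wstg×4
WwSsTtGg×WWssTtGg grid (16·16=256): WWSsTTGG=4 WWSsTTGg=8 WWSsTTgg=4 WWSsTtGG=8 WWSsTtGg=16 WWSsTtgg=8 WWSsttGG=4 WWSsttGg=8 WWSsttgg=4 WWssTTGG=4 WWssTTGg=8 WWssTTgg=4 WWssTtGG=8 WWssTtGg=16 WWssTtgg=8 WWssttGG=4 WWssttGg=8 WWssttgg=4 WwSsTTGG=4 WwSsTTGg=8 WwSsTTgg=4 WwSsTtGG=8 WwSsTtGg=16 WwSsTtgg=8 WwSsttGG=4 WwSsttGg=8 WwSsttgg=4 WwssTTGG=4 WwssTTGg=8 WwssTTgg=4 WwssTtGG=8 WwssTtGg=16 WwssTtgg=8 WwssttGG=4 WwssttGg=8 Wwssttgg=4
WWssttgg hits 4/256; gcd=4; 4÷4/256÷4 = 1/64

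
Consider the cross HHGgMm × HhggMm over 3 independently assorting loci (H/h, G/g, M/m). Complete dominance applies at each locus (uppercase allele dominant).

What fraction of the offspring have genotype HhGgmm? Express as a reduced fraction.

HHGgMm gametes: HGM×2, HGm×2, HgM×2, Hgm×2
HhggMm gametes: HgM×2, Hgm×2, hgM×2, hgm×2
HHGgMm×HhggMm grid (8·8=64): HHGgMM=4 HHGgMm=8 HHGgmm=4 HHggMM=4 HHggMm=8 HHggmm=4 HhGgMM=4 HhGgMm=8 HhGgmm=4 HhggMM=4 HhggMm=8 Hhggmm=4
HhGgmm hits 4/64; gcd=4; 4÷4/64÷4 = 1/16

P(HhGgmm) = 1/16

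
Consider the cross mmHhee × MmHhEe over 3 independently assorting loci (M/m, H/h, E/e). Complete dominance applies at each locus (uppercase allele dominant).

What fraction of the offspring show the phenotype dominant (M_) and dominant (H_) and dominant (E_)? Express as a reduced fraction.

mmHhee gametes: mHe×4, mhe×4
MmHhEe gametes: MHE×1, MHe×1, MhE×1, Mhe×1, mHE×1, mHe×1, mhE×1, mhe×1
mmHhee×MmHhEe grid (8·8=64): MmHHEe=4 MmHHee=4 MmHhEe=8 MmHhee=8 MmhhEe=4 Mmhhee=4 mmHHEe=4 mmHHee=4 mmHhEe=8 mmHhee=8 mmhhEe=4 mmhhee=4
M_ H_ E_ hits 12/64; gcd=4; 12÷4/64÷4 = 3/16

P(M_ H_ E_) = 3/16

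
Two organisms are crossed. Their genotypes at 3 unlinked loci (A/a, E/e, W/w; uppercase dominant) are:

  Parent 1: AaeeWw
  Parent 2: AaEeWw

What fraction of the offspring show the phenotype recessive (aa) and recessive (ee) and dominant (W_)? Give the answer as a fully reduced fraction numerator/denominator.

P(aa ee W_) = 3/32

AaeeWw gametes: AeW×2, Aew×2, aeW×2, aew×2
AaEeWw gametes: AEW×1, AEw×1, AeW×1, Aew×1, aEW×1, aEw×1, aeW×1, aew×1
AaeeWw×AaEeWw grid (8·8=64): AAEeWW=2 AAEeWw=4 AAEeww=2 AAeeWW=2 AAeeWw=4 AAeeww=2 AaEeWW=4 AaEeWw=8 AaEeww=4 AaeeWW=4 AaeeWw=8 Aaeeww=4 aaEeWW=2 aaEeWw=4 aaEeww=2 aaeeWW=2 aaeeWw=4 aaeeww=2
aa ee W_ hits 6/64; gcd=2; 6÷2/64÷2 = 3/32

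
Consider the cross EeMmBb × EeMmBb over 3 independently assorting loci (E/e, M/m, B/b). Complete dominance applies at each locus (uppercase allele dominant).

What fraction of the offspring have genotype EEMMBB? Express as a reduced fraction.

P(EEMMBB) = 1/64

EeMmBb gametes: EMB×1, EMb×1, EmB×1, Emb×1, eMB×1, eMb×1, emB×1, emb×1
EeMmBb gametes: EMB×1, EMb×1, EmB×1, Emb×1, eMB×1, eMb×1, emB×1, emb×1
EeMmBb×EeMmBb grid (8·8=64): EEMMBB=1 EEMMBb=2 EEMMbb=1 EEMmBB=2 EEMmBb=4 EEMmbb=2 EEmmBB=1 EEmmBb=2 EEmmbb=1 EeMMBB=2 EeMMBb=4 EeMMbb=2 EeMmBB=4 EeMmBb=8 EeMmbb=4 EemmBB=2 EemmBb=4 Eemmbb=2 eeMMBB=1 eeMMBb=2 eeMMbb=1 eeMmBB=2 eeMmBb=4 eeMmbb=2 eemmBB=1 eemmBb=2 eemmbb=1
EEMMBB hits 1/64; gcd=1; 1÷1/64÷1 = 1/64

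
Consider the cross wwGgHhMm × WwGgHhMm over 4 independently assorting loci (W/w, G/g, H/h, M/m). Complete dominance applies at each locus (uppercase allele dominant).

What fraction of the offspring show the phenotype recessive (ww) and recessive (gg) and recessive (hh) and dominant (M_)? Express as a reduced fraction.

wwGgHhMm gametes: wGHM×2, wGHm×2, wGhM×2, wGhm×2, wgHM×2, wgHm×2, wghM×2, wghm×2
WwGgHhMm gametes: WGHM×1, WGHm×1, WGhM×1, WGhm×1, WgHM×1, WgHm×1, WghM×1, Wghm×1, wGHM×1, wGHm×1, wGhM×1, wGhm×1, wgHM×1, wgHm×1, wghM×1, wghm×1
wwGgHhMm×WwGgHhMm grid (16·16=256): WwGGHHMM=2 WwGGHHMm=4 WwGGHHmm=2 WwGGHhMM=4 WwGGHhMm=8 WwGGHhmm=4 WwGGhhMM=2 WwGGhhMm=4 WwGGhhmm=2 WwGgHHMM=4 WwGgHHMm=8 WwGgHHmm=4 WwGgHhMM=8 WwGgHhMm=16 WwGgHhmm=8 WwGghhMM=4 WwGghhMm=8 WwGghhmm=4 WwggHHMM=2 WwggHHMm=4 WwggHHmm=2 WwggHhMM=4 WwggHhMm=8 WwggHhmm=4 WwgghhMM=2 WwgghhMm=4 Wwgghhmm=2 wwGGHHMM=2 wwGGHHMm=4 wwGGHHmm=2 wwGGHhMM=4 wwGGHhMm=8 wwGGHhmm=4 wwGGhhMM=2 wwGGhhMm=4 wwGGhhmm=2 wwGgHHMM=4 wwGgHHMm=8 wwGgHHmm=4 wwGgHhMM=8 wwGgHhMm=16 wwGgHhmm=8 wwGghhMM=4 wwGghhMm=8 wwGghhmm=4 wwggHHMM=2 wwggHHMm=4 wwggHHmm=2 wwggHhMM=4 wwggHhMm=8 wwggHhmm=4 wwgghhMM=2 wwgghhMm=4 wwgghhmm=2
ww gg hh M_ hits 6/256; gcd=2; 6÷2/256÷2 = 3/128

P(ww gg hh M_) = 3/128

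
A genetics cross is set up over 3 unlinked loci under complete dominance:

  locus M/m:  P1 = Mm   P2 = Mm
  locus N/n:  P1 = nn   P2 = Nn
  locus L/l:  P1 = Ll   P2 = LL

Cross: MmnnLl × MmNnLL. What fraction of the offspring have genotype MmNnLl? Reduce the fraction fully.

MmnnLl gametes: MnL×2, Mnl×2, mnL×2, mnl×2
MmNnLL gametes: MNL×2, MnL×2, mNL×2, mnL×2
MmnnLl×MmNnLL grid (8·8=64): MMNnLL=4 MMNnLl=4 MMnnLL=4 MMnnLl=4 MmNnLL=8 MmNnLl=8 MmnnLL=8 MmnnLl=8 mmNnLL=4 mmNnLl=4 mmnnLL=4 mmnnLl=4
MmNnLl hits 8/64; gcd=8; 8÷8/64÷8 = 1/8

P(MmNnLl) = 1/8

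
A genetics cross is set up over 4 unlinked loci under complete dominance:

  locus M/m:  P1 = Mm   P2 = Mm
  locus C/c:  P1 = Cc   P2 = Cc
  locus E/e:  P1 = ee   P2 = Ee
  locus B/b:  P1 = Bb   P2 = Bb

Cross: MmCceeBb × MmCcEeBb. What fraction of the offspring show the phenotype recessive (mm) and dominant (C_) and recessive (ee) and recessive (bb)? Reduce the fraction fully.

P(mm C_ ee bb) = 3/128

MmCceeBb gametes: MCeB×2, MCeb×2, MceB×2, Mceb×2, mCeB×2, mCeb×2, mceB×2, mceb×2
MmCcEeBb gametes: MCEB×1, MCEb×1, MCeB×1, MCeb×1, McEB×1, McEb×1, MceB×1, Mceb×1, mCEB×1, mCEb×1, mCeB×1, mCeb×1, mcEB×1, mcEb×1, mceB×1, mceb×1
MmCceeBb×MmCcEeBb grid (16·16=256): MMCCEeBB=2 MMCCEeBb=4 MMCCEebb=2 MMCCeeBB=2 MMCCeeBb=4 MMCCeebb=2 MMCcEeBB=4 MMCcEeBb=8 MMCcEebb=4 MMCceeBB=4 MMCceeBb=8 MMCceebb=4 MMccEeBB=2 MMccEeBb=4 MMccEebb=2 MMcceeBB=2 MMcceeBb=4 MMcceebb=2 MmCCEeBB=4 MmCCEeBb=8 MmCCEebb=4 MmCCeeBB=4 MmCCeeBb=8 MmCCeebb=4 MmCcEeBB=8 MmCcEeBb=16 MmCcEebb=8 MmCceeBB=8 MmCceeBb=16 MmCceebb=8 MmccEeBB=4 MmccEeBb=8 MmccEebb=4 MmcceeBB=4 MmcceeBb=8 Mmcceebb=4 mmCCEeBB=2 mmCCEeBb=4 mmCCEebb=2 mmCCeeBB=2 mmCCeeBb=4 mmCCeebb=2 mmCcEeBB=4 mmCcEeBb=8 mmCcEebb=4 mmCceeBB=4 mmCceeBb=8 mmCceebb=4 mmccEeBB=2 mmccEeBb=4 mmccEebb=2 mmcceeBB=2 mmcceeBb=4 mmcceebb=2
mm C_ ee bb hits 6/256; gcd=2; 6÷2/256÷2 = 3/128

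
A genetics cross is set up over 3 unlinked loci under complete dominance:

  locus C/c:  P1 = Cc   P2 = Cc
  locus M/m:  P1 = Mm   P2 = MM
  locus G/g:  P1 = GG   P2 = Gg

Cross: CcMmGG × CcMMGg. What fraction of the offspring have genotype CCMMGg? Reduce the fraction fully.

CcMmGG gametes: CMG×2, CmG×2, cMG×2, cmG×2
CcMMGg gametes: CMG×2, CMg×2, cMG×2, cMg×2
CcMmGG×CcMMGg grid (8·8=64): CCMMGG=4 CCMMGg=4 CCMmGG=4 CCMmGg=4 CcMMGG=8 CcMMGg=8 CcMmGG=8 CcMmGg=8 ccMMGG=4 ccMMGg=4 ccMmGG=4 ccMmGg=4
CCMMGg hits 4/64; gcd=4; 4÷4/64÷4 = 1/16

P(CCMMGg) = 1/16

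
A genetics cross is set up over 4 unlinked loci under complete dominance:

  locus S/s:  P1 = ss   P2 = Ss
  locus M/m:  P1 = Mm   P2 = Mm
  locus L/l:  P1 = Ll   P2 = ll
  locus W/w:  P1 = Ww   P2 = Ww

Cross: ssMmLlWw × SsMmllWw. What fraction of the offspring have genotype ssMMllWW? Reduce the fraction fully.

P(ssMMllWW) = 1/64

ssMmLlWw gametes: sMLW×2, sMLw×2, sMlW×2, sMlw×2, smLW×2, smLw×2, smlW×2, smlw×2
SsMmllWw gametes: SMlW×2, SMlw×2, SmlW×2, Smlw×2, sMlW×2, sMlw×2, smlW×2, smlw×2
ssMmLlWw×SsMmllWw grid (16·16=256): SsMMLlWW=4 SsMMLlWw=8 SsMMLlww=4 SsMMllWW=4 SsMMllWw=8 SsMMllww=4 SsMmLlWW=8 SsMmLlWw=16 SsMmLlww=8 SsMmllWW=8 SsMmllWw=16 SsMmllww=8 SsmmLlWW=4 SsmmLlWw=8 SsmmLlww=4 SsmmllWW=4 SsmmllWw=8 Ssmmllww=4 ssMMLlWW=4 ssMMLlWw=8 ssMMLlww=4 ssMMllWW=4 ssMMllWw=8 ssMMllww=4 ssMmLlWW=8 ssMmLlWw=16 ssMmLlww=8 ssMmllWW=8 ssMmllWw=16 ssMmllww=8 ssmmLlWW=4 ssmmLlWw=8 ssmmLlww=4 ssmmllWW=4 ssmmllWw=8 ssmmllww=4
ssMMllWW hits 4/256; gcd=4; 4÷4/256÷4 = 1/64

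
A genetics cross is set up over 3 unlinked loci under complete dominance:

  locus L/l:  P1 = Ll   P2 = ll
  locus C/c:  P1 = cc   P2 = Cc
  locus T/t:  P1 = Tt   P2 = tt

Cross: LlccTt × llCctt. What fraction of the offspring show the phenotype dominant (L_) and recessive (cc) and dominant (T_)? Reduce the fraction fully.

LlccTt gametes: LcT×2, Lct×2, lcT×2, lct×2
llCctt gametes: lCt×4, lct×4
LlccTt×llCctt grid (8·8=64): LlCcTt=8 LlCctt=8 LlccTt=8 Llcctt=8 llCcTt=8 llCctt=8 llccTt=8 llcctt=8
L_ cc T_ hits 8/64; gcd=8; 8÷8/64÷8 = 1/8

P(L_ cc T_) = 1/8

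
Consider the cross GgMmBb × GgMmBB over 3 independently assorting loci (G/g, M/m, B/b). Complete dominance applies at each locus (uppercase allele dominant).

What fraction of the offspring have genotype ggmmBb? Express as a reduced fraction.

GgMmBb gametes: GMB×1, GMb×1, GmB×1, Gmb×1, gMB×1, gMb×1, gmB×1, gmb×1
GgMmBB gametes: GMB×2, GmB×2, gMB×2, gmB×2
GgMmBb×GgMmBB grid (8·8=64): GGMMBB=2 GGMMBb=2 GGMmBB=4 GGMmBb=4 GGmmBB=2 GGmmBb=2 GgMMBB=4 GgMMBb=4 GgMmBB=8 GgMmBb=8 GgmmBB=4 GgmmBb=4 ggMMBB=2 ggMMBb=2 ggMmBB=4 ggMmBb=4 ggmmBB=2 ggmmBb=2
ggmmBb hits 2/64; gcd=2; 2÷2/64÷2 = 1/32

P(ggmmBb) = 1/32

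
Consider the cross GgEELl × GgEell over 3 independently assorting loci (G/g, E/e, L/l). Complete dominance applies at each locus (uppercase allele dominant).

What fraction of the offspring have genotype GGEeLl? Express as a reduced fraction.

GgEELl gametes: GEL×2, GEl×2, gEL×2, gEl×2
GgEell gametes: GEl×2, Gel×2, gEl×2, gel×2
GgEELl×GgEell grid (8·8=64): GGEELl=4 GGEEll=4 GGEeLl=4 GGEell=4 GgEELl=8 GgEEll=8 GgEeLl=8 GgEell=8 ggEELl=4 ggEEll=4 ggEeLl=4 ggEell=4
GGEeLl hits 4/64; gcd=4; 4÷4/64÷4 = 1/16

P(GGEeLl) = 1/16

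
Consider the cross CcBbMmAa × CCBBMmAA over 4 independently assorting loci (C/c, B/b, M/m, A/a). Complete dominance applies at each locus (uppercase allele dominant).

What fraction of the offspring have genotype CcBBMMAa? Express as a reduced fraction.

P(CcBBMMAa) = 1/32

CcBbMmAa gametes: CBMA×1, CBMa×1, CBmA×1, CBma×1, CbMA×1, CbMa×1, CbmA×1, Cbma×1, cBMA×1, cBMa×1, cBmA×1, cBma×1, cbMA×1, cbMa×1, cbmA×1, cbma×1
CCBBMmAA gametes: CBMA×8, CBmA×8
CcBbMmAa×CCBBMmAA grid (16·16=256): CCBBMMAA=8 CCBBMMAa=8 CCBBMmAA=16 CCBBMmAa=16 CCBBmmAA=8 CCBBmmAa=8 CCBbMMAA=8 CCBbMMAa=8 CCBbMmAA=16 CCBbMmAa=16 CCBbmmAA=8 CCBbmmAa=8 CcBBMMAA=8 CcBBMMAa=8 CcBBMmAA=16 CcBBMmAa=16 CcBBmmAA=8 CcBBmmAa=8 CcBbMMAA=8 CcBbMMAa=8 CcBbMmAA=16 CcBbMmAa=16 CcBbmmAA=8 CcBbmmAa=8
CcBBMMAa hits 8/256; gcd=8; 8÷8/256÷8 = 1/32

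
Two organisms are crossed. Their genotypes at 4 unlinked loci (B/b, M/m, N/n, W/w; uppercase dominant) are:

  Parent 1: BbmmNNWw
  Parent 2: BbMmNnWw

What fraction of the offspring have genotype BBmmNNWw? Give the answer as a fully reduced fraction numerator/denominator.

BbmmNNWw gametes: BmNW×4, BmNw×4, bmNW×4, bmNw×4
BbMmNnWw gametes: BMNW×1, BMNw×1, BMnW×1, BMnw×1, BmNW×1, BmNw×1, BmnW×1, Bmnw×1, bMNW×1, bMNw×1, bMnW×1, bMnw×1, bmNW×1, bmNw×1, bmnW×1, bmnw×1
BbmmNNWw×BbMmNnWw grid (16·16=256): BBMmNNWW=4 BBMmNNWw=8 BBMmNNww=4 BBMmNnWW=4 BBMmNnWw=8 BBMmNnww=4 BBmmNNWW=4 BBmmNNWw=8 BBmmNNww=4 BBmmNnWW=4 BBmmNnWw=8 BBmmNnww=4 BbMmNNWW=8 BbMmNNWw=16 BbMmNNww=8 BbMmNnWW=8 BbMmNnWw=16 BbMmNnww=8 BbmmNNWW=8 BbmmNNWw=16 BbmmNNww=8 BbmmNnWW=8 BbmmNnWw=16 BbmmNnww=8 bbMmNNWW=4 bbMmNNWw=8 bbMmNNww=4 bbMmNnWW=4 bbMmNnWw=8 bbMmNnww=4 bbmmNNWW=4 bbmmNNWw=8 bbmmNNww=4 bbmmNnWW=4 bbmmNnWw=8 bbmmNnww=4
BBmmNNWw hits 8/256; gcd=8; 8÷8/256÷8 = 1/32

P(BBmmNNWw) = 1/32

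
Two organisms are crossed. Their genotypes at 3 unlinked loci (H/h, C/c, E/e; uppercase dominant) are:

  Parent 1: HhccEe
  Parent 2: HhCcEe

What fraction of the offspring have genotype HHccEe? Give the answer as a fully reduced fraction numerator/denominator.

P(HHccEe) = 1/16

HhccEe gametes: HcE×2, Hce×2, hcE×2, hce×2
HhCcEe gametes: HCE×1, HCe×1, HcE×1, Hce×1, hCE×1, hCe×1, hcE×1, hce×1
HhccEe×HhCcEe grid (8·8=64): HHCcEE=2 HHCcEe=4 HHCcee=2 HHccEE=2 HHccEe=4 HHccee=2 HhCcEE=4 HhCcEe=8 HhCcee=4 HhccEE=4 HhccEe=8 Hhccee=4 hhCcEE=2 hhCcEe=4 hhCcee=2 hhccEE=2 hhccEe=4 hhccee=2
HHccEe hits 4/64; gcd=4; 4÷4/64÷4 = 1/16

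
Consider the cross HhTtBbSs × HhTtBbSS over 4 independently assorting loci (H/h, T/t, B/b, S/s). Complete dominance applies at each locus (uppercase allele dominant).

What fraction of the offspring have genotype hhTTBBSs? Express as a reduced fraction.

P(hhTTBBSs) = 1/128

HhTtBbSs gametes: HTBS×1, HTBs×1, HTbS×1, HTbs×1, HtBS×1, HtBs×1, HtbS×1, Htbs×1, hTBS×1, hTBs×1, hTbS×1, hTbs×1, htBS×1, htBs×1, htbS×1, htbs×1
HhTtBbSS gametes: HTBS×2, HTbS×2, HtBS×2, HtbS×2, hTBS×2, hTbS×2, htBS×2, htbS×2
HhTtBbSs×HhTtBbSS grid (16·16=256): HHTTBBSS=2 HHTTBBSs=2 HHTTBbSS=4 HHTTBbSs=4 HHTTbbSS=2 HHTTbbSs=2 HHTtBBSS=4 HHTtBBSs=4 HHTtBbSS=8 HHTtBbSs=8 HHTtbbSS=4 HHTtbbSs=4 HHttBBSS=2 HHttBBSs=2 HHttBbSS=4 HHttBbSs=4 HHttbbSS=2 HHttbbSs=2 HhTTBBSS=4 HhTTBBSs=4 HhTTBbSS=8 HhTTBbSs=8 HhTTbbSS=4 HhTTbbSs=4 HhTtBBSS=8 HhTtBBSs=8 HhTtBbSS=16 HhTtBbSs=16 HhTtbbSS=8 HhTtbbSs=8 HhttBBSS=4 HhttBBSs=4 HhttBbSS=8 HhttBbSs=8 HhttbbSS=4 HhttbbSs=4 hhTTBBSS=2 hhTTBBSs=2 hhTTBbSS=4 hhTTBbSs=4 hhTTbbSS=2 hhTTbbSs=2 hhTtBBSS=4 hhTtBBSs=4 hhTtBbSS=8 hhTtBbSs=8 hhTtbbSS=4 hhTtbbSs=4 hhttBBSS=2 hhttBBSs=2 hhttBbSS=4 hhttBbSs=4 hhttbbSS=2 hhttbbSs=2
hhTTBBSs hits 2/256; gcd=2; 2÷2/256÷2 = 1/128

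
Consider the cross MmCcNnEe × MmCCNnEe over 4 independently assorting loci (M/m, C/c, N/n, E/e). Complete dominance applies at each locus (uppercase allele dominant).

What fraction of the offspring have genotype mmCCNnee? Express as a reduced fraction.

MmCcNnEe gametes: MCNE×1, MCNe×1, MCnE×1, MCne×1, McNE×1, McNe×1, McnE×1, Mcne×1, mCNE×1, mCNe×1, mCnE×1, mCne×1, mcNE×1, mcNe×1, mcnE×1, mcne×1
MmCCNnEe gametes: MCNE×2, MCNe×2, MCnE×2, MCne×2, mCNE×2, mCNe×2, mCnE×2, mCne×2
MmCcNnEe×MmCCNnEe grid (16·16=256): MMCCNNEE=2 MMCCNNEe=4 MMCCNNee=2 MMCCNnEE=4 MMCCNnEe=8 MMCCNnee=4 MMCCnnEE=2 MMCCnnEe=4 MMCCnnee=2 MMCcNNEE=2 MMCcNNEe=4 MMCcNNee=2 MMCcNnEE=4 MMCcNnEe=8 MMCcNnee=4 MMCcnnEE=2 MMCcnnEe=4 MMCcnnee=2 MmCCNNEE=4 MmCCNNEe=8 MmCCNNee=4 MmCCNnEE=8 MmCCNnEe=16 MmCCNnee=8 MmCCnnEE=4 MmCCnnEe=8 MmCCnnee=4 MmCcNNEE=4 MmCcNNEe=8 MmCcNNee=4 MmCcNnEE=8 MmCcNnEe=16 MmCcNnee=8 MmCcnnEE=4 MmCcnnEe=8 MmCcnnee=4 mmCCNNEE=2 mmCCNNEe=4 mmCCNNee=2 mmCCNnEE=4 mmCCNnEe=8 mmCCNnee=4 mmCCnnEE=2 mmCCnnEe=4 mmCCnnee=2 mmCcNNEE=2 mmCcNNEe=4 mmCcNNee=2 mmCcNnEE=4 mmCcNnEe=8 mmCcNnee=4 mmCcnnEE=2 mmCcnnEe=4 mmCcnnee=2
mmCCNnee hits 4/256; gcd=4; 4÷4/256÷4 = 1/64

P(mmCCNnee) = 1/64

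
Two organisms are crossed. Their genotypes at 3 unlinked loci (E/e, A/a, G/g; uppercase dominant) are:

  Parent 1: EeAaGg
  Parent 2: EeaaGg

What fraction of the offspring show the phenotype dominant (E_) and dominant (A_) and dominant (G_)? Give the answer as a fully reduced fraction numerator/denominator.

EeAaGg gametes: EAG×1, EAg×1, EaG×1, Eag×1, eAG×1, eAg×1, eaG×1, eag×1
EeaaGg gametes: EaG×2, Eag×2, eaG×2, eag×2
EeAaGg×EeaaGg grid (8·8=64): EEAaGG=2 EEAaGg=4 EEAagg=2 EEaaGG=2 EEaaGg=4 EEaagg=2 EeAaGG=4 EeAaGg=8 EeAagg=4 EeaaGG=4 EeaaGg=8 Eeaagg=4 eeAaGG=2 eeAaGg=4 eeAagg=2 eeaaGG=2 eeaaGg=4 eeaagg=2
E_ A_ G_ hits 18/64; gcd=2; 18÷2/64÷2 = 9/32

P(E_ A_ G_) = 9/32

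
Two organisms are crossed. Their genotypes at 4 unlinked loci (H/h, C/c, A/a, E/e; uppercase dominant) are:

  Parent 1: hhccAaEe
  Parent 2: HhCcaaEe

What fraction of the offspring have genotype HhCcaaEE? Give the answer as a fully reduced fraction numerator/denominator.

hhccAaEe gametes: hcAE×4, hcAe×4, hcaE×4, hcae×4
HhCcaaEe gametes: HCaE×2, HCae×2, HcaE×2, Hcae×2, hCaE×2, hCae×2, hcaE×2, hcae×2
hhccAaEe×HhCcaaEe grid (16·16=256): HhCcAaEE=8 HhCcAaEe=16 HhCcAaee=8 HhCcaaEE=8 HhCcaaEe=16 HhCcaaee=8 HhccAaEE=8 HhccAaEe=16 HhccAaee=8 HhccaaEE=8 HhccaaEe=16 Hhccaaee=8 hhCcAaEE=8 hhCcAaEe=16 hhCcAaee=8 hhCcaaEE=8 hhCcaaEe=16 hhCcaaee=8 hhccAaEE=8 hhccAaEe=16 hhccAaee=8 hhccaaEE=8 hhccaaEe=16 hhccaaee=8
HhCcaaEE hits 8/256; gcd=8; 8÷8/256÷8 = 1/32

P(HhCcaaEE) = 1/32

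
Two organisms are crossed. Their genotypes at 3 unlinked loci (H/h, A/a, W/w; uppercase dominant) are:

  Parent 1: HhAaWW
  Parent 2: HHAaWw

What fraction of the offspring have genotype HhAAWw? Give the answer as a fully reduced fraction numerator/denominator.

HhAaWW gametes: HAW×2, HaW×2, hAW×2, haW×2
HHAaWw gametes: HAW×2, HAw×2, HaW×2, Haw×2
HhAaWW×HHAaWw grid (8·8=64): HHAAWW=4 HHAAWw=4 HHAaWW=8 HHAaWw=8 HHaaWW=4 HHaaWw=4 HhAAWW=4 HhAAWw=4 HhAaWW=8 HhAaWw=8 HhaaWW=4 HhaaWw=4
HhAAWw hits 4/64; gcd=4; 4÷4/64÷4 = 1/16

P(HhAAWw) = 1/16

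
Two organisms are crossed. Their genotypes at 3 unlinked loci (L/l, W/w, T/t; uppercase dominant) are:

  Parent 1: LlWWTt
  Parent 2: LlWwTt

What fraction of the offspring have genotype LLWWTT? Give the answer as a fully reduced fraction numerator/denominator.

LlWWTt gametes: LWT×2, LWt×2, lWT×2, lWt×2
LlWwTt gametes: LWT×1, LWt×1, LwT×1, Lwt×1, lWT×1, lWt×1, lwT×1, lwt×1
LlWWTt×LlWwTt grid (8·8=64): LLWWTT=2 LLWWTt=4 LLWWtt=2 LLWwTT=2 LLWwTt=4 LLWwtt=2 LlWWTT=4 LlWWTt=8 LlWWtt=4 LlWwTT=4 LlWwTt=8 LlWwtt=4 llWWTT=2 llWWTt=4 llWWtt=2 llWwTT=2 llWwTt=4 llWwtt=2
LLWWTT hits 2/64; gcd=2; 2÷2/64÷2 = 1/32

P(LLWWTT) = 1/32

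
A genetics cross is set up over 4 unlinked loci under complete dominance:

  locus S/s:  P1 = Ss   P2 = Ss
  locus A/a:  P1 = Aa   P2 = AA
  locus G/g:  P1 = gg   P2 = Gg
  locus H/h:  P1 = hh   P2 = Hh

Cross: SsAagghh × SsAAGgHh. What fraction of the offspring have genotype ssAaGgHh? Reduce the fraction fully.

P(ssAaGgHh) = 1/32

SsAagghh gametes: SAgh×4, Sagh×4, sAgh×4, sagh×4
SsAAGgHh gametes: SAGH×2, SAGh×2, SAgH×2, SAgh×2, sAGH×2, sAGh×2, sAgH×2, sAgh×2
SsAagghh×SsAAGgHh grid (16·16=256): SSAAGgHh=8 SSAAGghh=8 SSAAggHh=8 SSAAgghh=8 SSAaGgHh=8 SSAaGghh=8 SSAaggHh=8 SSAagghh=8 SsAAGgHh=16 SsAAGghh=16 SsAAggHh=16 SsAAgghh=16 SsAaGgHh=16 SsAaGghh=16 SsAaggHh=16 SsAagghh=16 ssAAGgHh=8 ssAAGghh=8 ssAAggHh=8 ssAAgghh=8 ssAaGgHh=8 ssAaGghh=8 ssAaggHh=8 ssAagghh=8
ssAaGgHh hits 8/256; gcd=8; 8÷8/256÷8 = 1/32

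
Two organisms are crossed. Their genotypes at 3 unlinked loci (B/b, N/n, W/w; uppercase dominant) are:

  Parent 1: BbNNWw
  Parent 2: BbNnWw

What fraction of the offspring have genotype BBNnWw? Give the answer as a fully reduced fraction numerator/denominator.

P(BBNnWw) = 1/16

BbNNWw gametes: BNW×2, BNw×2, bNW×2, bNw×2
BbNnWw gametes: BNW×1, BNw×1, BnW×1, Bnw×1, bNW×1, bNw×1, bnW×1, bnw×1
BbNNWw×BbNnWw grid (8·8=64): BBNNWW=2 BBNNWw=4 BBNNww=2 BBNnWW=2 BBNnWw=4 BBNnww=2 BbNNWW=4 BbNNWw=8 BbNNww=4 BbNnWW=4 BbNnWw=8 BbNnww=4 bbNNWW=2 bbNNWw=4 bbNNww=2 bbNnWW=2 bbNnWw=4 bbNnww=2
BBNnWw hits 4/64; gcd=4; 4÷4/64÷4 = 1/16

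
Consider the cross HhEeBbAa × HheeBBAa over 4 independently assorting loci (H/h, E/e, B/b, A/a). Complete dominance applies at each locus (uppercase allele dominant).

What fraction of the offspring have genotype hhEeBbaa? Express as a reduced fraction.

P(hhEeBbaa) = 1/64

HhEeBbAa gametes: HEBA×1, HEBa×1, HEbA×1, HEba×1, HeBA×1, HeBa×1, HebA×1, Heba×1, hEBA×1, hEBa×1, hEbA×1, hEba×1, heBA×1, heBa×1, hebA×1, heba×1
HheeBBAa gametes: HeBA×4, HeBa×4, heBA×4, heBa×4
HhEeBbAa×HheeBBAa grid (16·16=256): HHEeBBAA=4 HHEeBBAa=8 HHEeBBaa=4 HHEeBbAA=4 HHEeBbAa=8 HHEeBbaa=4 HHeeBBAA=4 HHeeBBAa=8 HHeeBBaa=4 HHeeBbAA=4 HHeeBbAa=8 HHeeBbaa=4 HhEeBBAA=8 HhEeBBAa=16 HhEeBBaa=8 HhEeBbAA=8 HhEeBbAa=16 HhEeBbaa=8 HheeBBAA=8 HheeBBAa=16 HheeBBaa=8 HheeBbAA=8 HheeBbAa=16 HheeBbaa=8 hhEeBBAA=4 hhEeBBAa=8 hhEeBBaa=4 hhEeBbAA=4 hhEeBbAa=8 hhEeBbaa=4 hheeBBAA=4 hheeBBAa=8 hheeBBaa=4 hheeBbAA=4 hheeBbAa=8 hheeBbaa=4
hhEeBbaa hits 4/256; gcd=4; 4÷4/256÷4 = 1/64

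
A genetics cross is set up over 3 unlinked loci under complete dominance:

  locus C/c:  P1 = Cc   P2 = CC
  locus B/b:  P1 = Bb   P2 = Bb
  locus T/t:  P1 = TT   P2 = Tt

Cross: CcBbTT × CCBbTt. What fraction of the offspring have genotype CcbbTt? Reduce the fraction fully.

CcBbTT gametes: CBT×2, CbT×2, cBT×2, cbT×2
CCBbTt gametes: CBT×2, CBt×2, CbT×2, Cbt×2
CcBbTT×CCBbTt grid (8·8=64): CCBBTT=4 CCBBTt=4 CCBbTT=8 CCBbTt=8 CCbbTT=4 CCbbTt=4 CcBBTT=4 CcBBTt=4 CcBbTT=8 CcBbTt=8 CcbbTT=4 CcbbTt=4
CcbbTt hits 4/64; gcd=4; 4÷4/64÷4 = 1/16

P(CcbbTt) = 1/16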